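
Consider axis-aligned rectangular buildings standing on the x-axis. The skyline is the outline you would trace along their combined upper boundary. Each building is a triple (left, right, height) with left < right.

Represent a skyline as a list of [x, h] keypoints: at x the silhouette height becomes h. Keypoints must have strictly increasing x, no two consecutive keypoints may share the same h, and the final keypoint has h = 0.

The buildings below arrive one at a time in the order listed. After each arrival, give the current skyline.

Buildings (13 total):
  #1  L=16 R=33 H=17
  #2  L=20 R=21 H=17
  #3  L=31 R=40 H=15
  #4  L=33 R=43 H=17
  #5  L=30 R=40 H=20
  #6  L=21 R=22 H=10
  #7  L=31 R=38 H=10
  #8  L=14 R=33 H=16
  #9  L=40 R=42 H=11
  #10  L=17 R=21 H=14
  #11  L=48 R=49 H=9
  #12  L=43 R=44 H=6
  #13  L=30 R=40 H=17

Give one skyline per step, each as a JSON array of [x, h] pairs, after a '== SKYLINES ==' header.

== SKYLINES ==
[[16,17],[33,0]]
[[16,17],[33,0]]
[[16,17],[33,15],[40,0]]
[[16,17],[43,0]]
[[16,17],[30,20],[40,17],[43,0]]
[[16,17],[30,20],[40,17],[43,0]]
[[16,17],[30,20],[40,17],[43,0]]
[[14,16],[16,17],[30,20],[40,17],[43,0]]
[[14,16],[16,17],[30,20],[40,17],[43,0]]
[[14,16],[16,17],[30,20],[40,17],[43,0]]
[[14,16],[16,17],[30,20],[40,17],[43,0],[48,9],[49,0]]
[[14,16],[16,17],[30,20],[40,17],[43,6],[44,0],[48,9],[49,0]]
[[14,16],[16,17],[30,20],[40,17],[43,6],[44,0],[48,9],[49,0]]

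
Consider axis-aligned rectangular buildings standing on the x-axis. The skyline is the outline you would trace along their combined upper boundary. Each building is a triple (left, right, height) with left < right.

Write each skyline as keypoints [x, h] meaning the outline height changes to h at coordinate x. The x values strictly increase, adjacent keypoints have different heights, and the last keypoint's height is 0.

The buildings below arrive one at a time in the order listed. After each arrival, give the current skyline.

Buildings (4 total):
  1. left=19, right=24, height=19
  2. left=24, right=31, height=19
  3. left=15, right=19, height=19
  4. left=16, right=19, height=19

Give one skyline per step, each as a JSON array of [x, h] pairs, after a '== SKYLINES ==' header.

== SKYLINES ==
[[19,19],[24,0]]
[[19,19],[31,0]]
[[15,19],[31,0]]
[[15,19],[31,0]]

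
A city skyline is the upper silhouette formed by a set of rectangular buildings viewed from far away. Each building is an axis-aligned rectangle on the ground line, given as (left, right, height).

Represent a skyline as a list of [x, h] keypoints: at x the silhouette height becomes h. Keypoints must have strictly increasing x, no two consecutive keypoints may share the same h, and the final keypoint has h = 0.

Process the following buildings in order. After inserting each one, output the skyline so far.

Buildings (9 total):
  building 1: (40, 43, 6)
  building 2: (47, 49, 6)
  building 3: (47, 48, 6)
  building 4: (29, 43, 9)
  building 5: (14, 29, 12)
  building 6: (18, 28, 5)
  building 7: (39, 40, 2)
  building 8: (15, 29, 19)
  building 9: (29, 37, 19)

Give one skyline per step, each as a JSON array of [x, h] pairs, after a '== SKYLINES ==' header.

== SKYLINES ==
[[40,6],[43,0]]
[[40,6],[43,0],[47,6],[49,0]]
[[40,6],[43,0],[47,6],[49,0]]
[[29,9],[43,0],[47,6],[49,0]]
[[14,12],[29,9],[43,0],[47,6],[49,0]]
[[14,12],[29,9],[43,0],[47,6],[49,0]]
[[14,12],[29,9],[43,0],[47,6],[49,0]]
[[14,12],[15,19],[29,9],[43,0],[47,6],[49,0]]
[[14,12],[15,19],[37,9],[43,0],[47,6],[49,0]]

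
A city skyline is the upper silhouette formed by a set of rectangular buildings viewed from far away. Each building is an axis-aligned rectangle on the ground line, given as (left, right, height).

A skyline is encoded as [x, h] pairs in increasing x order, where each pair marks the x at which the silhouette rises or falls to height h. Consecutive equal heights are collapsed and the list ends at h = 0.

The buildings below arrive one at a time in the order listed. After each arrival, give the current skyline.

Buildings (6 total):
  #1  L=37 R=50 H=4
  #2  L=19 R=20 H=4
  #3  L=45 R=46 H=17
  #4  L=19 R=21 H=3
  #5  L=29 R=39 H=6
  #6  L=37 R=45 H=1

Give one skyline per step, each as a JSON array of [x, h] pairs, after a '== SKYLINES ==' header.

== SKYLINES ==
[[37,4],[50,0]]
[[19,4],[20,0],[37,4],[50,0]]
[[19,4],[20,0],[37,4],[45,17],[46,4],[50,0]]
[[19,4],[20,3],[21,0],[37,4],[45,17],[46,4],[50,0]]
[[19,4],[20,3],[21,0],[29,6],[39,4],[45,17],[46,4],[50,0]]
[[19,4],[20,3],[21,0],[29,6],[39,4],[45,17],[46,4],[50,0]]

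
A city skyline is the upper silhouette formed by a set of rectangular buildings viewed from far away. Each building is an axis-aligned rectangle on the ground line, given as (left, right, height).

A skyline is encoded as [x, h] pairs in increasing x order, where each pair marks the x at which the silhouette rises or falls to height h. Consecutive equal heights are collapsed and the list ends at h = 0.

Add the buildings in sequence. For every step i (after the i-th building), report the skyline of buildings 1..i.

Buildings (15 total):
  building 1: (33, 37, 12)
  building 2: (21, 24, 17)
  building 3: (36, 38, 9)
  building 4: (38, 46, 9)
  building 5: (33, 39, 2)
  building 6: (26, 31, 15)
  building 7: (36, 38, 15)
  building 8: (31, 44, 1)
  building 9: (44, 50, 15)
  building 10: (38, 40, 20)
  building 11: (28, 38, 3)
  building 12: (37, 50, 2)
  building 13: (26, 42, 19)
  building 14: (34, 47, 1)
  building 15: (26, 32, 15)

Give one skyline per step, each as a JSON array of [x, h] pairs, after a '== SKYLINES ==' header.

== SKYLINES ==
[[33,12],[37,0]]
[[21,17],[24,0],[33,12],[37,0]]
[[21,17],[24,0],[33,12],[37,9],[38,0]]
[[21,17],[24,0],[33,12],[37,9],[46,0]]
[[21,17],[24,0],[33,12],[37,9],[46,0]]
[[21,17],[24,0],[26,15],[31,0],[33,12],[37,9],[46,0]]
[[21,17],[24,0],[26,15],[31,0],[33,12],[36,15],[38,9],[46,0]]
[[21,17],[24,0],[26,15],[31,1],[33,12],[36,15],[38,9],[46,0]]
[[21,17],[24,0],[26,15],[31,1],[33,12],[36,15],[38,9],[44,15],[50,0]]
[[21,17],[24,0],[26,15],[31,1],[33,12],[36,15],[38,20],[40,9],[44,15],[50,0]]
[[21,17],[24,0],[26,15],[31,3],[33,12],[36,15],[38,20],[40,9],[44,15],[50,0]]
[[21,17],[24,0],[26,15],[31,3],[33,12],[36,15],[38,20],[40,9],[44,15],[50,0]]
[[21,17],[24,0],[26,19],[38,20],[40,19],[42,9],[44,15],[50,0]]
[[21,17],[24,0],[26,19],[38,20],[40,19],[42,9],[44,15],[50,0]]
[[21,17],[24,0],[26,19],[38,20],[40,19],[42,9],[44,15],[50,0]]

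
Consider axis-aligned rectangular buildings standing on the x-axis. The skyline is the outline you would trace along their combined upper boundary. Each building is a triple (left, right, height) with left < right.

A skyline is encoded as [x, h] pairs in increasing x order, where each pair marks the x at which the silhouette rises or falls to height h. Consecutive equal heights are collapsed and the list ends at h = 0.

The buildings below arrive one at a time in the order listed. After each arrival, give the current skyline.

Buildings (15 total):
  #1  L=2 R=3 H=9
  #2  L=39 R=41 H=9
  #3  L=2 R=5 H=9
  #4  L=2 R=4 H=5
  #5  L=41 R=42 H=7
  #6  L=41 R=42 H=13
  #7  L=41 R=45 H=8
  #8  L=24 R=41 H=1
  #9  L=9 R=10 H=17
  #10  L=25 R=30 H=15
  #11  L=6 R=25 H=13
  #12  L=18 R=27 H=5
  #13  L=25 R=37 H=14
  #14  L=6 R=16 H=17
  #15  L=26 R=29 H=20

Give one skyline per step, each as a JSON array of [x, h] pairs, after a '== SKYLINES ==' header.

== SKYLINES ==
[[2,9],[3,0]]
[[2,9],[3,0],[39,9],[41,0]]
[[2,9],[5,0],[39,9],[41,0]]
[[2,9],[5,0],[39,9],[41,0]]
[[2,9],[5,0],[39,9],[41,7],[42,0]]
[[2,9],[5,0],[39,9],[41,13],[42,0]]
[[2,9],[5,0],[39,9],[41,13],[42,8],[45,0]]
[[2,9],[5,0],[24,1],[39,9],[41,13],[42,8],[45,0]]
[[2,9],[5,0],[9,17],[10,0],[24,1],[39,9],[41,13],[42,8],[45,0]]
[[2,9],[5,0],[9,17],[10,0],[24,1],[25,15],[30,1],[39,9],[41,13],[42,8],[45,0]]
[[2,9],[5,0],[6,13],[9,17],[10,13],[25,15],[30,1],[39,9],[41,13],[42,8],[45,0]]
[[2,9],[5,0],[6,13],[9,17],[10,13],[25,15],[30,1],[39,9],[41,13],[42,8],[45,0]]
[[2,9],[5,0],[6,13],[9,17],[10,13],[25,15],[30,14],[37,1],[39,9],[41,13],[42,8],[45,0]]
[[2,9],[5,0],[6,17],[16,13],[25,15],[30,14],[37,1],[39,9],[41,13],[42,8],[45,0]]
[[2,9],[5,0],[6,17],[16,13],[25,15],[26,20],[29,15],[30,14],[37,1],[39,9],[41,13],[42,8],[45,0]]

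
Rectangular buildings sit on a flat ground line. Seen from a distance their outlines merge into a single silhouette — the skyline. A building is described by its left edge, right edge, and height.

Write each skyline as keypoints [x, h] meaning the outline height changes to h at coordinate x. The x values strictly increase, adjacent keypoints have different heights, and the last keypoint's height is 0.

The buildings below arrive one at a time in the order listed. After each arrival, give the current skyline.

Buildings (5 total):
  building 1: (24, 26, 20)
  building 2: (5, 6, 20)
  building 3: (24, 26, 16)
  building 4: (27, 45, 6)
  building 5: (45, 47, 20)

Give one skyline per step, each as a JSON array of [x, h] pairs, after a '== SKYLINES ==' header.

== SKYLINES ==
[[24,20],[26,0]]
[[5,20],[6,0],[24,20],[26,0]]
[[5,20],[6,0],[24,20],[26,0]]
[[5,20],[6,0],[24,20],[26,0],[27,6],[45,0]]
[[5,20],[6,0],[24,20],[26,0],[27,6],[45,20],[47,0]]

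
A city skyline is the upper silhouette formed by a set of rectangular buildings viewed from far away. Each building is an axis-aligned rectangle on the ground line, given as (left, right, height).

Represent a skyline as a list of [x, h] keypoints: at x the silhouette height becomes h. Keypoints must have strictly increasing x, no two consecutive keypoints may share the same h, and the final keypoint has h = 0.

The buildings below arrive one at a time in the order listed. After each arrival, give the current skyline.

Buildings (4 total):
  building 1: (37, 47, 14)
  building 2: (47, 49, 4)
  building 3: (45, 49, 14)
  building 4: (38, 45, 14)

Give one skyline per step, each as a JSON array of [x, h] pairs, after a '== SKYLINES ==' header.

== SKYLINES ==
[[37,14],[47,0]]
[[37,14],[47,4],[49,0]]
[[37,14],[49,0]]
[[37,14],[49,0]]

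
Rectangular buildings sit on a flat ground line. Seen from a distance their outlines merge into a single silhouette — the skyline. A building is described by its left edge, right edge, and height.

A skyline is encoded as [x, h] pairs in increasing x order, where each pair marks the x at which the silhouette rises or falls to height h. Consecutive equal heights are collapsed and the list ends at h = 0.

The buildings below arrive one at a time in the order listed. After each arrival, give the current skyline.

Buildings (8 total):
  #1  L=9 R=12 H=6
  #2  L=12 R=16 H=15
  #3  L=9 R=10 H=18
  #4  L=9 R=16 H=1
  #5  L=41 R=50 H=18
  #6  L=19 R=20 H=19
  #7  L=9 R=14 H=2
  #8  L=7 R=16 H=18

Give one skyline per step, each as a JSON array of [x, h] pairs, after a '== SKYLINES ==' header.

== SKYLINES ==
[[9,6],[12,0]]
[[9,6],[12,15],[16,0]]
[[9,18],[10,6],[12,15],[16,0]]
[[9,18],[10,6],[12,15],[16,0]]
[[9,18],[10,6],[12,15],[16,0],[41,18],[50,0]]
[[9,18],[10,6],[12,15],[16,0],[19,19],[20,0],[41,18],[50,0]]
[[9,18],[10,6],[12,15],[16,0],[19,19],[20,0],[41,18],[50,0]]
[[7,18],[16,0],[19,19],[20,0],[41,18],[50,0]]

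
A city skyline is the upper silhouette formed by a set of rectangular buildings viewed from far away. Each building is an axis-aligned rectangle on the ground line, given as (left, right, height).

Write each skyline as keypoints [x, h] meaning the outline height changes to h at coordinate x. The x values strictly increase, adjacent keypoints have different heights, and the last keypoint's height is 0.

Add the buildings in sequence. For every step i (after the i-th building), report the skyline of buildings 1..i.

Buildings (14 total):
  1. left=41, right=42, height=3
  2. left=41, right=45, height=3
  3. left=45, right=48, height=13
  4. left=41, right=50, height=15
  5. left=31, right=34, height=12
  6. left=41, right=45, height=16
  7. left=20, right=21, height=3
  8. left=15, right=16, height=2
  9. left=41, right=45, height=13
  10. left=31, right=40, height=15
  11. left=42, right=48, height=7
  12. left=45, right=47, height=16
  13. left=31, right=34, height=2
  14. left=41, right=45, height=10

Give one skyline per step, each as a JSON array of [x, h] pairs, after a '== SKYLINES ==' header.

== SKYLINES ==
[[41,3],[42,0]]
[[41,3],[45,0]]
[[41,3],[45,13],[48,0]]
[[41,15],[50,0]]
[[31,12],[34,0],[41,15],[50,0]]
[[31,12],[34,0],[41,16],[45,15],[50,0]]
[[20,3],[21,0],[31,12],[34,0],[41,16],[45,15],[50,0]]
[[15,2],[16,0],[20,3],[21,0],[31,12],[34,0],[41,16],[45,15],[50,0]]
[[15,2],[16,0],[20,3],[21,0],[31,12],[34,0],[41,16],[45,15],[50,0]]
[[15,2],[16,0],[20,3],[21,0],[31,15],[40,0],[41,16],[45,15],[50,0]]
[[15,2],[16,0],[20,3],[21,0],[31,15],[40,0],[41,16],[45,15],[50,0]]
[[15,2],[16,0],[20,3],[21,0],[31,15],[40,0],[41,16],[47,15],[50,0]]
[[15,2],[16,0],[20,3],[21,0],[31,15],[40,0],[41,16],[47,15],[50,0]]
[[15,2],[16,0],[20,3],[21,0],[31,15],[40,0],[41,16],[47,15],[50,0]]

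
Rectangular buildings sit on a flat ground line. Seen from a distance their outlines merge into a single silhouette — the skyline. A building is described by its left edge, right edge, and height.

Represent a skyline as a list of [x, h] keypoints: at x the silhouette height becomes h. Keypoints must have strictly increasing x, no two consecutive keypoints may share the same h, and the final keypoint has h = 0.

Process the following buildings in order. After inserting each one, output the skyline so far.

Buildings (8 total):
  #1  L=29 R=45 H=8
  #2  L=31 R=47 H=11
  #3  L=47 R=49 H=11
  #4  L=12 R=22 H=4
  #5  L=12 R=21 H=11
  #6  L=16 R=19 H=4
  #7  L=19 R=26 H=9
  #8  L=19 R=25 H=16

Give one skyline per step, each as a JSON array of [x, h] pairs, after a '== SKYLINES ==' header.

== SKYLINES ==
[[29,8],[45,0]]
[[29,8],[31,11],[47,0]]
[[29,8],[31,11],[49,0]]
[[12,4],[22,0],[29,8],[31,11],[49,0]]
[[12,11],[21,4],[22,0],[29,8],[31,11],[49,0]]
[[12,11],[21,4],[22,0],[29,8],[31,11],[49,0]]
[[12,11],[21,9],[26,0],[29,8],[31,11],[49,0]]
[[12,11],[19,16],[25,9],[26,0],[29,8],[31,11],[49,0]]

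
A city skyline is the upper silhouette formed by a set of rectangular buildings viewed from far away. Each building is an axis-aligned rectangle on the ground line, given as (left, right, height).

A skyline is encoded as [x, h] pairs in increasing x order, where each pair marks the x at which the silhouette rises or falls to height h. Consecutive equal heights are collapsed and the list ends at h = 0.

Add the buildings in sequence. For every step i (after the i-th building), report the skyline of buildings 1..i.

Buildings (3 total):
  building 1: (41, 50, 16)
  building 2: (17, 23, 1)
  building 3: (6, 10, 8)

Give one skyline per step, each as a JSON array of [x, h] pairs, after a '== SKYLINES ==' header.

== SKYLINES ==
[[41,16],[50,0]]
[[17,1],[23,0],[41,16],[50,0]]
[[6,8],[10,0],[17,1],[23,0],[41,16],[50,0]]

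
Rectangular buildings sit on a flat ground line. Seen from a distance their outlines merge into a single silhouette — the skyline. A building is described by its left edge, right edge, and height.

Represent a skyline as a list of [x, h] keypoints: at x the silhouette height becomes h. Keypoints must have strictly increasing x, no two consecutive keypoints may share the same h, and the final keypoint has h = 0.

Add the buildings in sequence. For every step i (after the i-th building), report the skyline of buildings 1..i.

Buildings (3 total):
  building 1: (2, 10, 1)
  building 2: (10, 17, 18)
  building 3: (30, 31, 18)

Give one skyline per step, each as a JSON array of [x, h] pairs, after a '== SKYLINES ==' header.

== SKYLINES ==
[[2,1],[10,0]]
[[2,1],[10,18],[17,0]]
[[2,1],[10,18],[17,0],[30,18],[31,0]]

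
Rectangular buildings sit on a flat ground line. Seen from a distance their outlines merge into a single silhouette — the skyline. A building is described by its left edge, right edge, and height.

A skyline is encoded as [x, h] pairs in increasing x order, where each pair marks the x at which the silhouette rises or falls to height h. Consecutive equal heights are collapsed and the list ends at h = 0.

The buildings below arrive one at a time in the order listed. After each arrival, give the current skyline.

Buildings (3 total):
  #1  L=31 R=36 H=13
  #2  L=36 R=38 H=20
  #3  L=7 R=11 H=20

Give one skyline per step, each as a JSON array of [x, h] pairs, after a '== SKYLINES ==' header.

== SKYLINES ==
[[31,13],[36,0]]
[[31,13],[36,20],[38,0]]
[[7,20],[11,0],[31,13],[36,20],[38,0]]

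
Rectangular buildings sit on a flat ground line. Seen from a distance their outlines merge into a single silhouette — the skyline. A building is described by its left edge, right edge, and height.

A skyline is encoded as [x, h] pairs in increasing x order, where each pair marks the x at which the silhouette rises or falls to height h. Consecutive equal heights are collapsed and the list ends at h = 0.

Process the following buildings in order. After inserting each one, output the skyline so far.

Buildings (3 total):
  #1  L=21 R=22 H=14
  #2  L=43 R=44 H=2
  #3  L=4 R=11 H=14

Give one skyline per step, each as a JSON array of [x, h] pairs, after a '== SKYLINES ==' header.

== SKYLINES ==
[[21,14],[22,0]]
[[21,14],[22,0],[43,2],[44,0]]
[[4,14],[11,0],[21,14],[22,0],[43,2],[44,0]]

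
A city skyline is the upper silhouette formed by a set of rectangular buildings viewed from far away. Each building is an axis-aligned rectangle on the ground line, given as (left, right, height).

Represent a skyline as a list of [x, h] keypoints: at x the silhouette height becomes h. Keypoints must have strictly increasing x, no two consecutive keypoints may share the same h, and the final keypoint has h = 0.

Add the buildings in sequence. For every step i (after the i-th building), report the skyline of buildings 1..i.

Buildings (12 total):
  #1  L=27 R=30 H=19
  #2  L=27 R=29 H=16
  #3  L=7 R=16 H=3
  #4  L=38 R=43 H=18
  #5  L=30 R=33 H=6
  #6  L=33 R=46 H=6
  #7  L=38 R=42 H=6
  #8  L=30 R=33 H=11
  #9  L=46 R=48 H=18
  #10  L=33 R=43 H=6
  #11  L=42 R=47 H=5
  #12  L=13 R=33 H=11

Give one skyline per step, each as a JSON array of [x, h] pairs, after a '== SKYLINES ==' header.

== SKYLINES ==
[[27,19],[30,0]]
[[27,19],[30,0]]
[[7,3],[16,0],[27,19],[30,0]]
[[7,3],[16,0],[27,19],[30,0],[38,18],[43,0]]
[[7,3],[16,0],[27,19],[30,6],[33,0],[38,18],[43,0]]
[[7,3],[16,0],[27,19],[30,6],[38,18],[43,6],[46,0]]
[[7,3],[16,0],[27,19],[30,6],[38,18],[43,6],[46,0]]
[[7,3],[16,0],[27,19],[30,11],[33,6],[38,18],[43,6],[46,0]]
[[7,3],[16,0],[27,19],[30,11],[33,6],[38,18],[43,6],[46,18],[48,0]]
[[7,3],[16,0],[27,19],[30,11],[33,6],[38,18],[43,6],[46,18],[48,0]]
[[7,3],[16,0],[27,19],[30,11],[33,6],[38,18],[43,6],[46,18],[48,0]]
[[7,3],[13,11],[27,19],[30,11],[33,6],[38,18],[43,6],[46,18],[48,0]]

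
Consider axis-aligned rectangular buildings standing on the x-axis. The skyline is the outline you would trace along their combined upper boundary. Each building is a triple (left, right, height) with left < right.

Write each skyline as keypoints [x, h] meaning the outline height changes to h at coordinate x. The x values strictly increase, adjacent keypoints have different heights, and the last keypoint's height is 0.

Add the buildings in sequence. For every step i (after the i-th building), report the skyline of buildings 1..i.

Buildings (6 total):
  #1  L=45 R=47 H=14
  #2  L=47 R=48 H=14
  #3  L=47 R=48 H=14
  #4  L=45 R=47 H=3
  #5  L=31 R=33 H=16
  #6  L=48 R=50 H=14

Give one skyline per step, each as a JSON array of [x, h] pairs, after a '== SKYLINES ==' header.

== SKYLINES ==
[[45,14],[47,0]]
[[45,14],[48,0]]
[[45,14],[48,0]]
[[45,14],[48,0]]
[[31,16],[33,0],[45,14],[48,0]]
[[31,16],[33,0],[45,14],[50,0]]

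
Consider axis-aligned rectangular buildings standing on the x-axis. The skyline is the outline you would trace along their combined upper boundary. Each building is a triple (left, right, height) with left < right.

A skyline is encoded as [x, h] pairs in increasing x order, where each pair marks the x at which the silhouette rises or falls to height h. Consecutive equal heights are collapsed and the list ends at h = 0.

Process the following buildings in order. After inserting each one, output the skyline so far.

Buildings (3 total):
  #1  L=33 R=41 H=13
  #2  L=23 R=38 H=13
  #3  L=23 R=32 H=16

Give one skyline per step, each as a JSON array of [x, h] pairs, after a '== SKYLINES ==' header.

== SKYLINES ==
[[33,13],[41,0]]
[[23,13],[41,0]]
[[23,16],[32,13],[41,0]]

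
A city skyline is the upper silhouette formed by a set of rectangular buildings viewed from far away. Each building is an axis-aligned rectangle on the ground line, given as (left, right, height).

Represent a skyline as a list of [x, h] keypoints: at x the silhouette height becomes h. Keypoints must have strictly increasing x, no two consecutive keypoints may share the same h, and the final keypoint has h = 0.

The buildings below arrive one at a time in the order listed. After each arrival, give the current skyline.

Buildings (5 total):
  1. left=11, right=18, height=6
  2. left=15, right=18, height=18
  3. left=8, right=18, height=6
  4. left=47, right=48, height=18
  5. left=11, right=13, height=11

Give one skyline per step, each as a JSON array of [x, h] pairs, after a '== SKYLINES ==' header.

== SKYLINES ==
[[11,6],[18,0]]
[[11,6],[15,18],[18,0]]
[[8,6],[15,18],[18,0]]
[[8,6],[15,18],[18,0],[47,18],[48,0]]
[[8,6],[11,11],[13,6],[15,18],[18,0],[47,18],[48,0]]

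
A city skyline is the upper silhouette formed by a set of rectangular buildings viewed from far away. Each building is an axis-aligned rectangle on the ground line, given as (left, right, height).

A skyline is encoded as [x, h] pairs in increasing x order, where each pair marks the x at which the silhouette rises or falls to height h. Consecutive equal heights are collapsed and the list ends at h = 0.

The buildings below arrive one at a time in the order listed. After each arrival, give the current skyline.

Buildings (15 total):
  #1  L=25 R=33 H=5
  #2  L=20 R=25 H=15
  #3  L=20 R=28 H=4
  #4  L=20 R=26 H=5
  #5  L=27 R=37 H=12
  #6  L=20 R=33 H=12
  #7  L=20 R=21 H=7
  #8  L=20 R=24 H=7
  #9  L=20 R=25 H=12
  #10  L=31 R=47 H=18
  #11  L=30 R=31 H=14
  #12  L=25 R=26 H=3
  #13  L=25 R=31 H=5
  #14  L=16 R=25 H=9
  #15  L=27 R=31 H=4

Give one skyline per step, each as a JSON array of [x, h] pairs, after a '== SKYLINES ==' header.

== SKYLINES ==
[[25,5],[33,0]]
[[20,15],[25,5],[33,0]]
[[20,15],[25,5],[33,0]]
[[20,15],[25,5],[33,0]]
[[20,15],[25,5],[27,12],[37,0]]
[[20,15],[25,12],[37,0]]
[[20,15],[25,12],[37,0]]
[[20,15],[25,12],[37,0]]
[[20,15],[25,12],[37,0]]
[[20,15],[25,12],[31,18],[47,0]]
[[20,15],[25,12],[30,14],[31,18],[47,0]]
[[20,15],[25,12],[30,14],[31,18],[47,0]]
[[20,15],[25,12],[30,14],[31,18],[47,0]]
[[16,9],[20,15],[25,12],[30,14],[31,18],[47,0]]
[[16,9],[20,15],[25,12],[30,14],[31,18],[47,0]]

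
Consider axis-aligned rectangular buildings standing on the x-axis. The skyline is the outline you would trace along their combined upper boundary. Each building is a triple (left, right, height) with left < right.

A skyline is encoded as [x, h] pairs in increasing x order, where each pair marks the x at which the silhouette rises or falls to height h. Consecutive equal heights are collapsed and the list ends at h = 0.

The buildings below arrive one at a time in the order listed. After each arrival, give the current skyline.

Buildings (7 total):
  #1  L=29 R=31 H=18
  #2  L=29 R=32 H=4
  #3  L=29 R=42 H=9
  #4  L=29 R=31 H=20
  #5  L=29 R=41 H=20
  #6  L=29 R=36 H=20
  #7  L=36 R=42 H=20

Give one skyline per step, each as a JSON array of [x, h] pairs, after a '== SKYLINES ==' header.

== SKYLINES ==
[[29,18],[31,0]]
[[29,18],[31,4],[32,0]]
[[29,18],[31,9],[42,0]]
[[29,20],[31,9],[42,0]]
[[29,20],[41,9],[42,0]]
[[29,20],[41,9],[42,0]]
[[29,20],[42,0]]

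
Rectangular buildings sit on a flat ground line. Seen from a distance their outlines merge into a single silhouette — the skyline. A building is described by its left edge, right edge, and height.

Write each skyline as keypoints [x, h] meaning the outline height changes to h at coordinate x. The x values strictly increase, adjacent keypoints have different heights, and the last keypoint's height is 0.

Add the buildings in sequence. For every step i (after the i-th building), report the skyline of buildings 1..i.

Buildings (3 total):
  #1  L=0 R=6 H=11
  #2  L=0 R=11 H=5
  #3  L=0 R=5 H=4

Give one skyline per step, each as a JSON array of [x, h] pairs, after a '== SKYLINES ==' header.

== SKYLINES ==
[[0,11],[6,0]]
[[0,11],[6,5],[11,0]]
[[0,11],[6,5],[11,0]]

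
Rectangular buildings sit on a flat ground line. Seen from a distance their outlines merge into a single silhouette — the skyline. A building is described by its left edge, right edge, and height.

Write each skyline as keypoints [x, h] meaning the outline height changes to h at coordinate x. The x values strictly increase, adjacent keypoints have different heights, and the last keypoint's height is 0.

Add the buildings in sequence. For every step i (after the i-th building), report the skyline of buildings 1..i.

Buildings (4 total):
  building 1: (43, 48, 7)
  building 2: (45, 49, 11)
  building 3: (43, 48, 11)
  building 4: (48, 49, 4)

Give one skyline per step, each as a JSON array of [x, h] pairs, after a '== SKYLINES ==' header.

== SKYLINES ==
[[43,7],[48,0]]
[[43,7],[45,11],[49,0]]
[[43,11],[49,0]]
[[43,11],[49,0]]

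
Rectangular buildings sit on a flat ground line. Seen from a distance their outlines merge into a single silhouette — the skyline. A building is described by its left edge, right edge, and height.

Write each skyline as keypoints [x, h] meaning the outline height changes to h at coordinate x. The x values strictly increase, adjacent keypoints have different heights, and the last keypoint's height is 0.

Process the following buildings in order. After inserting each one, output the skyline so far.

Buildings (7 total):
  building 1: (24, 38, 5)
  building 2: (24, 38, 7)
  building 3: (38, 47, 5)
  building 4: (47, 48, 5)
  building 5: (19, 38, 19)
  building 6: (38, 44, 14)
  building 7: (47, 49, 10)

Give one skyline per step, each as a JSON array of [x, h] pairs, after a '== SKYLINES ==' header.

== SKYLINES ==
[[24,5],[38,0]]
[[24,7],[38,0]]
[[24,7],[38,5],[47,0]]
[[24,7],[38,5],[48,0]]
[[19,19],[38,5],[48,0]]
[[19,19],[38,14],[44,5],[48,0]]
[[19,19],[38,14],[44,5],[47,10],[49,0]]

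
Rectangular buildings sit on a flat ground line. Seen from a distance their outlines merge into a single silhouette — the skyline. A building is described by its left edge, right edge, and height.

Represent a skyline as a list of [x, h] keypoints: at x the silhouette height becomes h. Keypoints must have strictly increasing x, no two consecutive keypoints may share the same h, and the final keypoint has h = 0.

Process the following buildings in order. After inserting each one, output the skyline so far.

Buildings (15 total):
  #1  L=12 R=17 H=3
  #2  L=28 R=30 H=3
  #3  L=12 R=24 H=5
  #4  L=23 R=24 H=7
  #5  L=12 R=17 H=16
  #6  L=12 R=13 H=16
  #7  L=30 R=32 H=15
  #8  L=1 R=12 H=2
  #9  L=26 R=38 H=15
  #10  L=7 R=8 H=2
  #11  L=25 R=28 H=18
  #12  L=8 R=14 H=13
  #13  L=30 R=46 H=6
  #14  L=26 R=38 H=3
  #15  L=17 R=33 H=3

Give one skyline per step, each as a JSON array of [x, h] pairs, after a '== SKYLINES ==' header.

== SKYLINES ==
[[12,3],[17,0]]
[[12,3],[17,0],[28,3],[30,0]]
[[12,5],[24,0],[28,3],[30,0]]
[[12,5],[23,7],[24,0],[28,3],[30,0]]
[[12,16],[17,5],[23,7],[24,0],[28,3],[30,0]]
[[12,16],[17,5],[23,7],[24,0],[28,3],[30,0]]
[[12,16],[17,5],[23,7],[24,0],[28,3],[30,15],[32,0]]
[[1,2],[12,16],[17,5],[23,7],[24,0],[28,3],[30,15],[32,0]]
[[1,2],[12,16],[17,5],[23,7],[24,0],[26,15],[38,0]]
[[1,2],[12,16],[17,5],[23,7],[24,0],[26,15],[38,0]]
[[1,2],[12,16],[17,5],[23,7],[24,0],[25,18],[28,15],[38,0]]
[[1,2],[8,13],[12,16],[17,5],[23,7],[24,0],[25,18],[28,15],[38,0]]
[[1,2],[8,13],[12,16],[17,5],[23,7],[24,0],[25,18],[28,15],[38,6],[46,0]]
[[1,2],[8,13],[12,16],[17,5],[23,7],[24,0],[25,18],[28,15],[38,6],[46,0]]
[[1,2],[8,13],[12,16],[17,5],[23,7],[24,3],[25,18],[28,15],[38,6],[46,0]]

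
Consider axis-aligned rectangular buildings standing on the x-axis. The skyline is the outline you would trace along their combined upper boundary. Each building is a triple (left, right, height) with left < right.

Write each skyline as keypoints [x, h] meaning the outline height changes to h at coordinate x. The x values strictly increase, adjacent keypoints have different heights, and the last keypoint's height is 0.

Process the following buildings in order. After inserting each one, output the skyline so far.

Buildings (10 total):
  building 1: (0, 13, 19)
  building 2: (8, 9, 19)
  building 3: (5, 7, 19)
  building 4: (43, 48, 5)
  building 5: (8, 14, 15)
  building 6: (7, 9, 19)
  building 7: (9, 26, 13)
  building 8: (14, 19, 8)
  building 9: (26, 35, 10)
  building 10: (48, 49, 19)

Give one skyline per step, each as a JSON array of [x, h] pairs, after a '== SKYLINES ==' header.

== SKYLINES ==
[[0,19],[13,0]]
[[0,19],[13,0]]
[[0,19],[13,0]]
[[0,19],[13,0],[43,5],[48,0]]
[[0,19],[13,15],[14,0],[43,5],[48,0]]
[[0,19],[13,15],[14,0],[43,5],[48,0]]
[[0,19],[13,15],[14,13],[26,0],[43,5],[48,0]]
[[0,19],[13,15],[14,13],[26,0],[43,5],[48,0]]
[[0,19],[13,15],[14,13],[26,10],[35,0],[43,5],[48,0]]
[[0,19],[13,15],[14,13],[26,10],[35,0],[43,5],[48,19],[49,0]]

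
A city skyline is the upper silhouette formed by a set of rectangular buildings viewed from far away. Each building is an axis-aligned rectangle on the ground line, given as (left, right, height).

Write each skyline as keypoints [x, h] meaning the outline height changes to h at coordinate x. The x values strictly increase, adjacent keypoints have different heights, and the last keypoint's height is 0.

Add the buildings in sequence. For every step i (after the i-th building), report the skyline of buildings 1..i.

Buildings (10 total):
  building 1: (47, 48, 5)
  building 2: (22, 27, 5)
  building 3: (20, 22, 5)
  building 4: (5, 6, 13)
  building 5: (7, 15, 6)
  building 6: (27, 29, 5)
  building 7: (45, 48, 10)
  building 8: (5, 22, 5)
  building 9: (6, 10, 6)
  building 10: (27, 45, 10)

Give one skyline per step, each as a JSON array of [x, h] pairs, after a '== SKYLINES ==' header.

== SKYLINES ==
[[47,5],[48,0]]
[[22,5],[27,0],[47,5],[48,0]]
[[20,5],[27,0],[47,5],[48,0]]
[[5,13],[6,0],[20,5],[27,0],[47,5],[48,0]]
[[5,13],[6,0],[7,6],[15,0],[20,5],[27,0],[47,5],[48,0]]
[[5,13],[6,0],[7,6],[15,0],[20,5],[29,0],[47,5],[48,0]]
[[5,13],[6,0],[7,6],[15,0],[20,5],[29,0],[45,10],[48,0]]
[[5,13],[6,5],[7,6],[15,5],[29,0],[45,10],[48,0]]
[[5,13],[6,6],[15,5],[29,0],[45,10],[48,0]]
[[5,13],[6,6],[15,5],[27,10],[48,0]]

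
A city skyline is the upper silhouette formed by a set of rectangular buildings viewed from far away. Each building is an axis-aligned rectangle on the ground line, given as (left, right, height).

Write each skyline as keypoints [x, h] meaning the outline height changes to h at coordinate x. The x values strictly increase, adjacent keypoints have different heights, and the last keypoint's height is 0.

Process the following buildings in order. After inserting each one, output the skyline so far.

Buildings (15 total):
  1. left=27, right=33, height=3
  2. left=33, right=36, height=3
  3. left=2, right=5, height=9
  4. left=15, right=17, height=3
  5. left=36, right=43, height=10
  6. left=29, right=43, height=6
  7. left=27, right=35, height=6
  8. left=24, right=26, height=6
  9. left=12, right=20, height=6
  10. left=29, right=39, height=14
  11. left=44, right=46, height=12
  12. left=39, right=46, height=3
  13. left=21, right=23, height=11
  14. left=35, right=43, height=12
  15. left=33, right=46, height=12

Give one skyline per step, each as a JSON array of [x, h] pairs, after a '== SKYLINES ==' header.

== SKYLINES ==
[[27,3],[33,0]]
[[27,3],[36,0]]
[[2,9],[5,0],[27,3],[36,0]]
[[2,9],[5,0],[15,3],[17,0],[27,3],[36,0]]
[[2,9],[5,0],[15,3],[17,0],[27,3],[36,10],[43,0]]
[[2,9],[5,0],[15,3],[17,0],[27,3],[29,6],[36,10],[43,0]]
[[2,9],[5,0],[15,3],[17,0],[27,6],[36,10],[43,0]]
[[2,9],[5,0],[15,3],[17,0],[24,6],[26,0],[27,6],[36,10],[43,0]]
[[2,9],[5,0],[12,6],[20,0],[24,6],[26,0],[27,6],[36,10],[43,0]]
[[2,9],[5,0],[12,6],[20,0],[24,6],[26,0],[27,6],[29,14],[39,10],[43,0]]
[[2,9],[5,0],[12,6],[20,0],[24,6],[26,0],[27,6],[29,14],[39,10],[43,0],[44,12],[46,0]]
[[2,9],[5,0],[12,6],[20,0],[24,6],[26,0],[27,6],[29,14],[39,10],[43,3],[44,12],[46,0]]
[[2,9],[5,0],[12,6],[20,0],[21,11],[23,0],[24,6],[26,0],[27,6],[29,14],[39,10],[43,3],[44,12],[46,0]]
[[2,9],[5,0],[12,6],[20,0],[21,11],[23,0],[24,6],[26,0],[27,6],[29,14],[39,12],[43,3],[44,12],[46,0]]
[[2,9],[5,0],[12,6],[20,0],[21,11],[23,0],[24,6],[26,0],[27,6],[29,14],[39,12],[46,0]]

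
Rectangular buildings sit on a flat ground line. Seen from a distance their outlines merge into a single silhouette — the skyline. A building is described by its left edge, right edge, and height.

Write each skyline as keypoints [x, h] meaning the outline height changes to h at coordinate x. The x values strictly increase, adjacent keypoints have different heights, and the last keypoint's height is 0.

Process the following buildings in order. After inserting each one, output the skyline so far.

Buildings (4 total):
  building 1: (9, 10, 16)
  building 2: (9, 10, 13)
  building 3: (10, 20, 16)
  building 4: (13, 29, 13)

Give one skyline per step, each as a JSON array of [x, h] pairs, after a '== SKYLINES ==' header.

== SKYLINES ==
[[9,16],[10,0]]
[[9,16],[10,0]]
[[9,16],[20,0]]
[[9,16],[20,13],[29,0]]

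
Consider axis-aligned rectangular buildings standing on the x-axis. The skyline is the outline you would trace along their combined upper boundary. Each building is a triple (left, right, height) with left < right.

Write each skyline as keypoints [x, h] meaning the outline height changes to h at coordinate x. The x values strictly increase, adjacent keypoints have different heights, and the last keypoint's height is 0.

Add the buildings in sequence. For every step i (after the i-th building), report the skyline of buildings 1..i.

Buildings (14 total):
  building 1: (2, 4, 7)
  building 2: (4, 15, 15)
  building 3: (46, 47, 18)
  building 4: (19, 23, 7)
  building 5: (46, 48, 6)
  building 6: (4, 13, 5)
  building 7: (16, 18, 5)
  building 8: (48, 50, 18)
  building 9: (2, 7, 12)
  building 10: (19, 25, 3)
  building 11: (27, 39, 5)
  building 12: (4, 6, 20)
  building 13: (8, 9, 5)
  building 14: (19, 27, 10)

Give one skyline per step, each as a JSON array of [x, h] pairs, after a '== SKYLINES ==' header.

== SKYLINES ==
[[2,7],[4,0]]
[[2,7],[4,15],[15,0]]
[[2,7],[4,15],[15,0],[46,18],[47,0]]
[[2,7],[4,15],[15,0],[19,7],[23,0],[46,18],[47,0]]
[[2,7],[4,15],[15,0],[19,7],[23,0],[46,18],[47,6],[48,0]]
[[2,7],[4,15],[15,0],[19,7],[23,0],[46,18],[47,6],[48,0]]
[[2,7],[4,15],[15,0],[16,5],[18,0],[19,7],[23,0],[46,18],[47,6],[48,0]]
[[2,7],[4,15],[15,0],[16,5],[18,0],[19,7],[23,0],[46,18],[47,6],[48,18],[50,0]]
[[2,12],[4,15],[15,0],[16,5],[18,0],[19,7],[23,0],[46,18],[47,6],[48,18],[50,0]]
[[2,12],[4,15],[15,0],[16,5],[18,0],[19,7],[23,3],[25,0],[46,18],[47,6],[48,18],[50,0]]
[[2,12],[4,15],[15,0],[16,5],[18,0],[19,7],[23,3],[25,0],[27,5],[39,0],[46,18],[47,6],[48,18],[50,0]]
[[2,12],[4,20],[6,15],[15,0],[16,5],[18,0],[19,7],[23,3],[25,0],[27,5],[39,0],[46,18],[47,6],[48,18],[50,0]]
[[2,12],[4,20],[6,15],[15,0],[16,5],[18,0],[19,7],[23,3],[25,0],[27,5],[39,0],[46,18],[47,6],[48,18],[50,0]]
[[2,12],[4,20],[6,15],[15,0],[16,5],[18,0],[19,10],[27,5],[39,0],[46,18],[47,6],[48,18],[50,0]]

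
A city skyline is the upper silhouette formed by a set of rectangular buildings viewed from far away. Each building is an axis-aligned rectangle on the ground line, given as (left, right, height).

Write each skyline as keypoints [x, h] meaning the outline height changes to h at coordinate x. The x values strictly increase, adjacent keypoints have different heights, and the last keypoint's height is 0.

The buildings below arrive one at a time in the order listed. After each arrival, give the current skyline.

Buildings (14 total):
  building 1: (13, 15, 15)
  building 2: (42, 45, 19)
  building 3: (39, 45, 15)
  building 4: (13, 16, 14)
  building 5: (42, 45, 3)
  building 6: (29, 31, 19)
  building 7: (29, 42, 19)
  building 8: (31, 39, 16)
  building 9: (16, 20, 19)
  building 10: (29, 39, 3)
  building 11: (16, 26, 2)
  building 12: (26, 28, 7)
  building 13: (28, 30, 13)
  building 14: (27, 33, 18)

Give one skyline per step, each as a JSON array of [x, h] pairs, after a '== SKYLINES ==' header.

== SKYLINES ==
[[13,15],[15,0]]
[[13,15],[15,0],[42,19],[45,0]]
[[13,15],[15,0],[39,15],[42,19],[45,0]]
[[13,15],[15,14],[16,0],[39,15],[42,19],[45,0]]
[[13,15],[15,14],[16,0],[39,15],[42,19],[45,0]]
[[13,15],[15,14],[16,0],[29,19],[31,0],[39,15],[42,19],[45,0]]
[[13,15],[15,14],[16,0],[29,19],[45,0]]
[[13,15],[15,14],[16,0],[29,19],[45,0]]
[[13,15],[15,14],[16,19],[20,0],[29,19],[45,0]]
[[13,15],[15,14],[16,19],[20,0],[29,19],[45,0]]
[[13,15],[15,14],[16,19],[20,2],[26,0],[29,19],[45,0]]
[[13,15],[15,14],[16,19],[20,2],[26,7],[28,0],[29,19],[45,0]]
[[13,15],[15,14],[16,19],[20,2],[26,7],[28,13],[29,19],[45,0]]
[[13,15],[15,14],[16,19],[20,2],[26,7],[27,18],[29,19],[45,0]]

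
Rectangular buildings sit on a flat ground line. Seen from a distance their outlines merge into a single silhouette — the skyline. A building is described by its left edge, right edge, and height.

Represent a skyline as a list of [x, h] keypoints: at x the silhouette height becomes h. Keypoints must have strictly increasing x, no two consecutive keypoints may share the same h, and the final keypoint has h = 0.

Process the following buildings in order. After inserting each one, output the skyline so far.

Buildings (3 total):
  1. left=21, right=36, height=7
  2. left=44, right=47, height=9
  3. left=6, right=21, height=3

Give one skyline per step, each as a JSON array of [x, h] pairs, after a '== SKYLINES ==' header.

== SKYLINES ==
[[21,7],[36,0]]
[[21,7],[36,0],[44,9],[47,0]]
[[6,3],[21,7],[36,0],[44,9],[47,0]]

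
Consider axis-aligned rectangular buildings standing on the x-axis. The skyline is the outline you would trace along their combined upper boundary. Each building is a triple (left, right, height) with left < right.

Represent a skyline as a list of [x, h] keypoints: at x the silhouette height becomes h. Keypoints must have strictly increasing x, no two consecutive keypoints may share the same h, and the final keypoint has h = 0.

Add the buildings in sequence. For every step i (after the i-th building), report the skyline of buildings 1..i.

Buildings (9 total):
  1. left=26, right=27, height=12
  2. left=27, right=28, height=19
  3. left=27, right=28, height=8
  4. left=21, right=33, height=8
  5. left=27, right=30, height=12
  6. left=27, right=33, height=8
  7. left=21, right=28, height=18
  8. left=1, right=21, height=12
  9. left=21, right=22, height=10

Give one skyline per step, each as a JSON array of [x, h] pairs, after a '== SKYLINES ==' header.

== SKYLINES ==
[[26,12],[27,0]]
[[26,12],[27,19],[28,0]]
[[26,12],[27,19],[28,0]]
[[21,8],[26,12],[27,19],[28,8],[33,0]]
[[21,8],[26,12],[27,19],[28,12],[30,8],[33,0]]
[[21,8],[26,12],[27,19],[28,12],[30,8],[33,0]]
[[21,18],[27,19],[28,12],[30,8],[33,0]]
[[1,12],[21,18],[27,19],[28,12],[30,8],[33,0]]
[[1,12],[21,18],[27,19],[28,12],[30,8],[33,0]]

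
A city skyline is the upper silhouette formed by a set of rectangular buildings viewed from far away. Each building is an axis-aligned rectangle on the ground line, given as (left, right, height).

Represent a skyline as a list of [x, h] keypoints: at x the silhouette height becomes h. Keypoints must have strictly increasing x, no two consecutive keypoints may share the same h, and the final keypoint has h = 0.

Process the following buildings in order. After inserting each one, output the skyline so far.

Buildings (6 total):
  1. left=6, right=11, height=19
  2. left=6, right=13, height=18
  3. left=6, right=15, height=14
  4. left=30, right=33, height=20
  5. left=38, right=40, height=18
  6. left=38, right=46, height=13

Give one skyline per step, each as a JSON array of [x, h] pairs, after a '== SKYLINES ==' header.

== SKYLINES ==
[[6,19],[11,0]]
[[6,19],[11,18],[13,0]]
[[6,19],[11,18],[13,14],[15,0]]
[[6,19],[11,18],[13,14],[15,0],[30,20],[33,0]]
[[6,19],[11,18],[13,14],[15,0],[30,20],[33,0],[38,18],[40,0]]
[[6,19],[11,18],[13,14],[15,0],[30,20],[33,0],[38,18],[40,13],[46,0]]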